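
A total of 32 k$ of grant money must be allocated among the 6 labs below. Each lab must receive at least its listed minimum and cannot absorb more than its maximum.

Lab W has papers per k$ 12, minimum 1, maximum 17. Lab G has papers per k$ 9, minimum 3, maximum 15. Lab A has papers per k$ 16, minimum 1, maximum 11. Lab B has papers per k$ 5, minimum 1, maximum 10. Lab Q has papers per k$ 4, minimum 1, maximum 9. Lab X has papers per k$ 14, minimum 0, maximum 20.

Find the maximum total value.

Meeting every minimum uses 1+3+1+1+1+0 = 7 k$, leaving 25.
Order the labs by papers per k$: Lab A 16 > Lab X 14 > Lab W 12 > Lab G 9 > Lab B 5 > Lab Q 4.
Give Lab A 10 more to hit its cap of 11 → 15 left.
Lab X: +15 (room for 20) → 15. Pool exhausted.
Total = 12×1 + 9×3 + 16×11 + 5×1 + 4×1 + 14×15 = 434.

434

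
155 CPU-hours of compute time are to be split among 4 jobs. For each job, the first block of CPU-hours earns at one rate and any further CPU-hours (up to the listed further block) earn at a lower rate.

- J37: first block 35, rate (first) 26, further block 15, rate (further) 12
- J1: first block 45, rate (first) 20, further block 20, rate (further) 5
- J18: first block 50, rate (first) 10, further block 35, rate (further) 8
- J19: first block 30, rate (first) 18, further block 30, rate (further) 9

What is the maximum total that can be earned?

Order all 8 blocks by rate: J37/tier1 26 > J1/tier1 20 > J19/tier1 18 > J37/tier2 12 > J18/tier1 10 > J19/tier2 9 > J18/tier2 8 > J1/tier2 5.
J37 tier1 at 26: fill all 35 ; 120 left.
J1/tier1 (20): +45 ; 75 left.
J19/tier1 (18): +30 ; 45 left.
Fill J37 tier2 block (15 at 12) ; 30 left.
30 remain; put them into J18 tier1 at 10.
Total = 26×35 + 20×45 + 18×30 + 12×15 + 10×30 = 2830.

2830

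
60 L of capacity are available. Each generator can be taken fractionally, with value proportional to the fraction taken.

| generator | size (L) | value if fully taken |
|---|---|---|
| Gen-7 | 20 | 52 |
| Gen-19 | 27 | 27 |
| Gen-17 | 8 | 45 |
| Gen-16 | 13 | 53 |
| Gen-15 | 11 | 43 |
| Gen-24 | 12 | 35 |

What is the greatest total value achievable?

Best value per unit of size first: Gen-17 45/8≈5.62, Gen-16 53/13≈4.08, Gen-15 43/11≈3.91, Gen-24 35/12≈2.92, Gen-7 52/20≈2.6, Gen-19 27/27≈1.
Gen-17: take in full, 8 L for value 45 → 52 left.
Gen-16: take in full, 13 L for value 53 → 39 left.
Gen-15: take in full, 11 L for value 43 → 28 left.
All 12 L of Gen-24 fit (value 35) → 16 remain.
Only 16 L remain; take 16/20 of Gen-7 for value 52×16/20 = 41.6.
Total value = 217.6.

217.6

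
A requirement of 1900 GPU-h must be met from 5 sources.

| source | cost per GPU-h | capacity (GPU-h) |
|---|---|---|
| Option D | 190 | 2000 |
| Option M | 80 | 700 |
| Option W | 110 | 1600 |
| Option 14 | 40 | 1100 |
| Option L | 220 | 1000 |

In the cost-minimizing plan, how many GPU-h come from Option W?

Fill from the cheapest source first.
Option 14 (40): use full 1100 → 800 GPU-h to go.
Option M (80): use full 700 → 100 GPU-h to go.
Option W (110): take the remaining 100 → done.
Option D, Option L: unused.

100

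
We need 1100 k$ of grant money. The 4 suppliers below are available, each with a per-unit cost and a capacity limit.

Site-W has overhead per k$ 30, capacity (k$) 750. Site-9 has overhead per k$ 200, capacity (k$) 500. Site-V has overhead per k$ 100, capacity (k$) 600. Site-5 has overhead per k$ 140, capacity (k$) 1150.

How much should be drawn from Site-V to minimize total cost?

350

Fill from the cheapest supplier first.
Site-W (30): use full 750 → 350 k$ to go.
Site-V at 100: take 350 of its 600 → requirement met.
Site-5, Site-9: unused.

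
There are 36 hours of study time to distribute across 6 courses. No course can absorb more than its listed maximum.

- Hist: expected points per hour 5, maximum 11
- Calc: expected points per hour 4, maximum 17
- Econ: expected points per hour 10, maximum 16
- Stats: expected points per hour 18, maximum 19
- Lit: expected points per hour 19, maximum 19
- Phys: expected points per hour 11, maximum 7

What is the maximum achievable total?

667

Rank by expected points per hour: Lit 19 > Stats 18 > Phys 11 > Econ 10 > Hist 5 > Calc 4.
Lit takes 19 to reach its cap of 19 — 17 left.
Only 17 left; Stats takes them to reach 17.
Total = 18×17 + 19×19 = 667.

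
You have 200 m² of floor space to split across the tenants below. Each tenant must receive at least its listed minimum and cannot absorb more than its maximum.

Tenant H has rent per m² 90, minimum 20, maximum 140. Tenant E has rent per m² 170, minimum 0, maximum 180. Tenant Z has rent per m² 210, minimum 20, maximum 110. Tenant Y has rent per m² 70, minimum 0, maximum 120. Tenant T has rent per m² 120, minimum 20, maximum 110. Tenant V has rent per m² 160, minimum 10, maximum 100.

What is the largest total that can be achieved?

35700

Meeting every minimum uses 20+0+20+0+20+10 = 70 m², leaving 130.
Rank by rent per m²: Tenant Z 210 > Tenant E 170 > Tenant V 160 > Tenant T 120 > Tenant H 90 > Tenant Y 70.
Tenant Z takes 90 more to reach its cap of 110 — 40 left.
Only 40 left; Tenant E takes them to reach 40.
Total = 90×20 + 170×40 + 210×110 + 120×20 + 160×10 = 35700.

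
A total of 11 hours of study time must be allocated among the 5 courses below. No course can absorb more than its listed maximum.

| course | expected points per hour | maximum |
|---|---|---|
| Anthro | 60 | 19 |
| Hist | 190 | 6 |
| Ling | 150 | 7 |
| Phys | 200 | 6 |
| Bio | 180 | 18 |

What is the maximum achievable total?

Rank by expected points per hour: Phys 200 > Hist 190 > Bio 180 > Ling 150 > Anthro 60.
Give Phys 6 to hit its cap of 6 ; 5 left.
Hist: +5 (room for 6) → 5. Pool exhausted.
Total = 190×5 + 200×6 = 2150.

2150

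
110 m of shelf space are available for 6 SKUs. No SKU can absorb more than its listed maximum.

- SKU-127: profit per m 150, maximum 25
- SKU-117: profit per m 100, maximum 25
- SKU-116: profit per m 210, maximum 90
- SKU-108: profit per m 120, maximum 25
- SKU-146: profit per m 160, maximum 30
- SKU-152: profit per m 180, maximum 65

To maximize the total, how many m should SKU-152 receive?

Rank by profit per m: SKU-116 210 > SKU-152 180 > SKU-146 160 > SKU-127 150 > SKU-108 120 > SKU-117 100.
SKU-116 takes 90 to reach its cap of 90 → 20 left.
SKU-152: +20 (room for 65) → 20. Pool exhausted.

20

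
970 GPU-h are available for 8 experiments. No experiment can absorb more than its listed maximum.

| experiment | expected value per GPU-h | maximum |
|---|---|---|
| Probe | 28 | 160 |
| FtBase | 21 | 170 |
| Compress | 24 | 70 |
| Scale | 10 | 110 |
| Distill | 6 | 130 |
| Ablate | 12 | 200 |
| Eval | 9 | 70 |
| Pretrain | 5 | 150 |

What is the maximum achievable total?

14940

Rank by expected value per GPU-h: Probe 28 > Compress 24 > FtBase 21 > Ablate 12 > Scale 10 > Eval 9 > Distill 6 > Pretrain 5.
Probe: +160 to 160 (cap) → 810 left.
Compress: +70 to 70 (cap) → 740 left.
FtBase takes 170 to reach its cap of 170 → 570 left.
Ablate: +200 to 200 (cap) → 370 left.
Give Scale 110 to hit its cap of 110 → 260 left.
Eval takes 70 to reach its cap of 70 → 190 left.
Distill takes 130 to reach its cap of 130 → 60 left.
Pretrain has room for 150 but only 60 remain, so it gets 60.
Total = 28×160 + 21×170 + 24×70 + 10×110 + 6×130 + 12×200 + 9×70 + 5×60 = 14940.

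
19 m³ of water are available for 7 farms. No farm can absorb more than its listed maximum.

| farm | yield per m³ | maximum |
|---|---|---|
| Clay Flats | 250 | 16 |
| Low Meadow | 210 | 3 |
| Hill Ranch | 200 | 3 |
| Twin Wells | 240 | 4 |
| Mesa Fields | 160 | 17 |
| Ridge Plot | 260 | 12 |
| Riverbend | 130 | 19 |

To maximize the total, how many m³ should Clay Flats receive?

7

Order the farms by yield per m³: Ridge Plot 260 > Clay Flats 250 > Twin Wells 240 > Low Meadow 210 > Hill Ranch 200 > Mesa Fields 160 > Riverbend 130.
Give Ridge Plot 12 to hit its cap of 12 ; 7 left.
Clay Flats: +7 (room for 16) → 7. Pool exhausted.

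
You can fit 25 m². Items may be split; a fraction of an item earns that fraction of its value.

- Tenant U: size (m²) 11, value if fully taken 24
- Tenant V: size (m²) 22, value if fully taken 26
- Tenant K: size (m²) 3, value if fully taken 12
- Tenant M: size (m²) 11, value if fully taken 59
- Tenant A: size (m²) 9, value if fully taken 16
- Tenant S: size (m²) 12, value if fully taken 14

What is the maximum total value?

95

Best value per unit of size first: Tenant M 59/11≈5.36, Tenant K 12/3≈4, Tenant U 24/11≈2.18, Tenant A 16/9≈1.78, Tenant V 26/22≈1.18, Tenant S 14/12≈1.17.
Take all of Tenant M (11 m², value 59) ; 14 m² left.
Tenant K: take in full, 3 m² for value 12 ; 11 left.
Take all of Tenant U (11 m², value 24) ; 0 m² left.
Total value = 95.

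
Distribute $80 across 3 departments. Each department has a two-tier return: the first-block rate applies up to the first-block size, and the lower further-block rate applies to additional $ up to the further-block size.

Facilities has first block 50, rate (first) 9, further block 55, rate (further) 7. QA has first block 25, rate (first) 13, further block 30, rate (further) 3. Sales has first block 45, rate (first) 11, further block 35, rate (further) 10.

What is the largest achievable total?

920

Treat each block as its own option and order by rate: QA/tier1 13 > Sales/tier1 11 > Sales/tier2 10 > Facilities/tier1 9 > Facilities/tier2 7 > QA/tier2 3.
QA/tier1 (13): +25 → 55 left.
Sales/tier1 (11): +45 → 10 left.
Sales tier2 at 10: only 10 left, fill 10.
Total = 13×25 + 11×45 + 10×10 = 920.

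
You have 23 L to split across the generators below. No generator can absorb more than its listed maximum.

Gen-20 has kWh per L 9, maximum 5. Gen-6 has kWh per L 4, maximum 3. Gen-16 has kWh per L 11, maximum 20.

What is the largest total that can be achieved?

247

Highest kWh per L first: Gen-16 11 > Gen-20 9 > Gen-6 4.
Gen-16: +20 to 20 (cap) — 3 left.
Gen-20: +3 (room for 5) → 3. Pool exhausted.
Total = 9×3 + 11×20 = 247.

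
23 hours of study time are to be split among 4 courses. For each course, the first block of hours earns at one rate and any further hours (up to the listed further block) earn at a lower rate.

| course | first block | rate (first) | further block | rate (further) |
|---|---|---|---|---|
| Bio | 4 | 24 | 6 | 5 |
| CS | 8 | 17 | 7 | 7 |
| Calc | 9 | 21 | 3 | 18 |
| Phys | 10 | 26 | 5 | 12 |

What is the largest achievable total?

Rank every tier by rate: Phys/T1 26 > Bio/T1 24 > Calc/T1 21 > Calc/T2 18 > CS/T1 17 > Phys/T2 12 > CS/T2 7 > Bio/T2 5.
Fill Phys T1 block (10 at 26) — 13 left.
Bio T1 at 24: fill all 4 — 9 left.
Calc/T1 (21): +9 — 0 left.
Total = 26×10 + 24×4 + 21×9 = 545.

545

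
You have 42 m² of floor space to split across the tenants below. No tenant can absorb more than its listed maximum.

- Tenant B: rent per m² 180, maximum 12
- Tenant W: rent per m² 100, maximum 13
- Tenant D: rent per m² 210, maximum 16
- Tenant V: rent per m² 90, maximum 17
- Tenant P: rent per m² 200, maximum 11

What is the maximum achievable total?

Order the tenants by rent per m²: Tenant D 210 > Tenant P 200 > Tenant B 180 > Tenant W 100 > Tenant V 90.
Tenant D: +16 to 16 (cap) — 26 left.
Tenant P: +11 to 11 (cap) — 15 left.
Tenant B: +12 to 12 (cap) — 3 left.
Tenant W: +3 (room for 13) → 3. Pool exhausted.
Total = 180×12 + 100×3 + 210×16 + 200×11 = 8020.

8020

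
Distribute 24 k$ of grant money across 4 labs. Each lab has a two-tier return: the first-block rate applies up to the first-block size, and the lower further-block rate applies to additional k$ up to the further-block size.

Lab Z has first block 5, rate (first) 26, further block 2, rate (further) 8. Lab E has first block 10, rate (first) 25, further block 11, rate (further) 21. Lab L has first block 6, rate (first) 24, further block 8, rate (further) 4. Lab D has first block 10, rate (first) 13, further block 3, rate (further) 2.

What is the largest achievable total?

Rank every tier by rate: Lab Z/first 26 > Lab E/first 25 > Lab L/first 24 > Lab E/second 21 > Lab D/first 13 > Lab Z/second 8 > Lab L/second 4 > Lab D/second 2.
Fill Lab Z first block (5 at 26) — 19 left.
Fill Lab E first block (10 at 25) — 9 left.
Lab L first at 24: fill all 6 — 3 left.
Lab E second at 21: only 3 left, fill 3.
Total = 26×5 + 25×10 + 24×6 + 21×3 = 587.

587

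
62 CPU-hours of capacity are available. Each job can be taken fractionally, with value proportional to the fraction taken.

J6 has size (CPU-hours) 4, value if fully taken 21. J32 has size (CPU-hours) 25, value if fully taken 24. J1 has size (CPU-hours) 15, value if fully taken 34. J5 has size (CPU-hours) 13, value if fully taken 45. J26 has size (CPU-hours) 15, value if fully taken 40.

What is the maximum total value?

154.4

Rank by value-to-size ratio: J6 21/4≈5.25, J5 45/13≈3.46, J26 40/15≈2.67, J1 34/15≈2.27, J32 24/25≈0.96.
J6: take in full, 4 CPU-hours for value 21 → 58 left.
All 13 CPU-hours of J5 fit (value 45) → 45 remain.
All 15 CPU-hours of J26 fit (value 40) → 30 remain.
Take all of J1 (15 CPU-hours, value 34) → 15 CPU-hours left.
15 CPU-hours left: a 15/25 share of J32 gives 24×15/25 = 14.4.
Total value = 154.4.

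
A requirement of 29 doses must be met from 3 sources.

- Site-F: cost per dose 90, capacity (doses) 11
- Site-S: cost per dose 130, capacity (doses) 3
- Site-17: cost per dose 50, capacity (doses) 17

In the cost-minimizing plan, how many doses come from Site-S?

Use sources in increasing cost order.
Site-17 (50): use full 17 — 12 doses to go.
Take 11 from Site-F at 90 — need 1 more.
Site-S at 130: take 1 of its 3 — requirement met.

1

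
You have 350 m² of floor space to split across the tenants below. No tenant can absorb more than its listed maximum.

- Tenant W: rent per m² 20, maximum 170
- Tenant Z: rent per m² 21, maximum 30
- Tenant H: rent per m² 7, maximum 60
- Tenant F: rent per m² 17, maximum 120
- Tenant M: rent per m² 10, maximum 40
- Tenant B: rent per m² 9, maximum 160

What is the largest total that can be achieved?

6370

Highest rent per m² first: Tenant Z 21 > Tenant W 20 > Tenant F 17 > Tenant M 10 > Tenant B 9 > Tenant H 7.
Tenant Z takes 30 to reach its cap of 30 — 320 left.
Tenant W takes 170 to reach its cap of 170 — 150 left.
Give Tenant F 120 to hit its cap of 120 — 30 left.
Only 30 left; Tenant M takes them to reach 30.
Total = 20×170 + 21×30 + 17×120 + 10×30 = 6370.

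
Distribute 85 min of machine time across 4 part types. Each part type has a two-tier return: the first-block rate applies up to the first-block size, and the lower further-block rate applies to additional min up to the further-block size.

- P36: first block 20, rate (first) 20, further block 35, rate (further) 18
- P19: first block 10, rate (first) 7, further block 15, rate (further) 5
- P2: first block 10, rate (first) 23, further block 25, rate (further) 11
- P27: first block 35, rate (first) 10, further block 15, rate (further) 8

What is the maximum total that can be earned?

1480

Order all 8 blocks by rate: P2/tier1 23 > P36/tier1 20 > P36/tier2 18 > P2/tier2 11 > P27/tier1 10 > P27/tier2 8 > P19/tier1 7 > P19/tier2 5.
P2 tier1 at 23: fill all 10 ; 75 left.
P36 tier1 at 20: fill all 20 ; 55 left.
P36 tier2 at 18: fill all 35 ; 20 left.
P2 tier2 at 11: only 20 left, fill 20.
Total = 23×10 + 20×20 + 18×35 + 11×20 = 1480.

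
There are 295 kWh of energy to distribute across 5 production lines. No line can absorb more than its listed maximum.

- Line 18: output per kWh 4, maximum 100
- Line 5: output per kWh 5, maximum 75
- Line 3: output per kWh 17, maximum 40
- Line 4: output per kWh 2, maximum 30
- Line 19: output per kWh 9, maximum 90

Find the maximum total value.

Rank by output per kWh: Line 3 17 > Line 19 9 > Line 5 5 > Line 18 4 > Line 4 2.
Line 3 takes 40 to reach its cap of 40 — 255 left.
Line 19 takes 90 to reach its cap of 90 — 165 left.
Line 5 takes 75 to reach its cap of 75 — 90 left.
Only 90 left; Line 18 takes them to reach 90.
Total = 4×90 + 5×75 + 17×40 + 9×90 = 2225.

2225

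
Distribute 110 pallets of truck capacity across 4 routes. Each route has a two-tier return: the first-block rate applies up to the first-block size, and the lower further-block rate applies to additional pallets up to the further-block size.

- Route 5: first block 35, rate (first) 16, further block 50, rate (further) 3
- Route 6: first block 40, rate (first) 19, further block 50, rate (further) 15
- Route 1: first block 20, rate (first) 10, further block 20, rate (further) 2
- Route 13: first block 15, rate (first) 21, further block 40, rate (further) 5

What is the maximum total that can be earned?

Treat each block as its own option and order by rate: Route 13/tier1 21 > Route 6/tier1 19 > Route 5/tier1 16 > Route 6/tier2 15 > Route 1/tier1 10 > Route 13/tier2 5 > Route 5/tier2 3 > Route 1/tier2 2.
Route 13/tier1 (21): +15 → 95 left.
Route 6 tier1 at 19: fill all 40 → 55 left.
Route 5/tier1 (16): +35 → 20 left.
20 remain; put them into Route 6 tier2 at 15.
Total = 21×15 + 19×40 + 16×35 + 15×20 = 1935.

1935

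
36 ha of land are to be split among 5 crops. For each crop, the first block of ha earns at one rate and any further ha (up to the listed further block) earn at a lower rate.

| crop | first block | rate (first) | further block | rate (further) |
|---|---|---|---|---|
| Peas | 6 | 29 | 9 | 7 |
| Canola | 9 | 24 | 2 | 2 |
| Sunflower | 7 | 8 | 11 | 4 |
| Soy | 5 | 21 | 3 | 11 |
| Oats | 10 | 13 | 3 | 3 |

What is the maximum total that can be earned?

Rank every tier by rate: Peas/tier1 29 > Canola/tier1 24 > Soy/tier1 21 > Oats/tier1 13 > Soy/tier2 11 > Sunflower/tier1 8 > Peas/tier2 7 > Sunflower/tier2 4 > Oats/tier2 3 > Canola/tier2 2.
Peas tier1 at 29: fill all 6 ; 30 left.
Fill Canola tier1 block (9 at 24) ; 21 left.
Soy tier1 at 21: fill all 5 ; 16 left.
Oats/tier1 (13): +10 ; 6 left.
Fill Soy tier2 block (3 at 11) ; 3 left.
3 remain; put them into Sunflower tier1 at 8.
Total = 29×6 + 24×9 + 21×5 + 13×10 + 11×3 + 8×3 = 682.

682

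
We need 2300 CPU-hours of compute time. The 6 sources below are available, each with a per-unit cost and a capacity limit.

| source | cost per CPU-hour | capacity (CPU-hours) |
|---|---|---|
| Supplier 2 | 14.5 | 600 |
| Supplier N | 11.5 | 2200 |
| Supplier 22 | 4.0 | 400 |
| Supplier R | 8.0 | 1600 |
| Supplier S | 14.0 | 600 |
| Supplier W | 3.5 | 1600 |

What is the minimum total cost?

9600

Fill from the cheapest source first.
Take 1600 from Supplier W at 3.5 ; need 700 more.
Supplier 22 at 4.0: take all 400 CPU-hours ; 300 still needed.
Take 300 from Supplier R at 8.0 to finish.
Supplier N, Supplier S, Supplier 2: unused.
Cost = 1600×3.5 + 400×4.0 + 300×8.0 = 9600.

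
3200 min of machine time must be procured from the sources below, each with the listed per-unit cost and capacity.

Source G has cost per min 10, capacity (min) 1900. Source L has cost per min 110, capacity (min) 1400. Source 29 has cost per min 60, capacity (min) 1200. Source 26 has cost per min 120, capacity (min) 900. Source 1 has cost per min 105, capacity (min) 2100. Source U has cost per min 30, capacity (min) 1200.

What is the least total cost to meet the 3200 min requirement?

61000

Cheapest first:
Source G at 10: take all 1900 min ; 1300 still needed.
Take 1200 from Source U at 30 ; need 100 more.
Source 29 (60): take the remaining 100 ; done.
Source 1, Source L, Source 26: unused.
Cost = 1900×10 + 1200×30 + 100×60 = 61000.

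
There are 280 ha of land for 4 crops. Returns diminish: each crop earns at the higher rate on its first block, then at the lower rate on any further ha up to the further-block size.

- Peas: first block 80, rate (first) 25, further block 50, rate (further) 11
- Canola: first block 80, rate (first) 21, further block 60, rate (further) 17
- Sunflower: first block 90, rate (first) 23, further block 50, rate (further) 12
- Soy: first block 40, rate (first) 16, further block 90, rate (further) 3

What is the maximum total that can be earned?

6260

Order all 8 blocks by rate: Peas/first 25 > Sunflower/first 23 > Canola/first 21 > Canola/second 17 > Soy/first 16 > Sunflower/second 12 > Peas/second 11 > Soy/second 3.
Peas first at 25: fill all 80 → 200 left.
Sunflower first at 23: fill all 90 → 110 left.
Canola/first (21): +80 → 30 left.
Canola second at 17: only 30 left, fill 30.
Total = 25×80 + 23×90 + 21×80 + 17×30 = 6260.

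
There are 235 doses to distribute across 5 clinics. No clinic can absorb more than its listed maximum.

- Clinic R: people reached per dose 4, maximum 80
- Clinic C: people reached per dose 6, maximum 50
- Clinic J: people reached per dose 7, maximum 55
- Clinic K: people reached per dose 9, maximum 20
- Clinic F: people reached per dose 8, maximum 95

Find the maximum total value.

1685

Order the clinics by people reached per dose: Clinic K 9 > Clinic F 8 > Clinic J 7 > Clinic C 6 > Clinic R 4.
Give Clinic K 20 to hit its cap of 20 ; 215 left.
Clinic F: +95 to 95 (cap) ; 120 left.
Give Clinic J 55 to hit its cap of 55 ; 65 left.
Give Clinic C 50 to hit its cap of 50 ; 15 left.
Clinic R: +15 (room for 80) → 15. Pool exhausted.
Total = 4×15 + 6×50 + 7×55 + 9×20 + 8×95 = 1685.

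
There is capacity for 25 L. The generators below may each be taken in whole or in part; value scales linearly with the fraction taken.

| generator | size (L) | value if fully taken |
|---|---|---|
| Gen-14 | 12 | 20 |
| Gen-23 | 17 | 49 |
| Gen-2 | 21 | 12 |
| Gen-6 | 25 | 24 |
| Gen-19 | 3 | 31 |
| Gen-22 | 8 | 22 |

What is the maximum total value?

93.75

Rank by value-to-size ratio: Gen-19 31/3≈10.3, Gen-23 49/17≈2.88, Gen-22 22/8≈2.75, Gen-14 20/12≈1.67, Gen-6 24/25≈0.96, Gen-2 12/21≈0.571.
Take all of Gen-19 (3 L, value 31) → 22 L left.
Take all of Gen-23 (17 L, value 49) → 5 L left.
Only 5 L remain; take 5/8 of Gen-22 for value 22×5/8 = 13.75.
Total value = 93.75.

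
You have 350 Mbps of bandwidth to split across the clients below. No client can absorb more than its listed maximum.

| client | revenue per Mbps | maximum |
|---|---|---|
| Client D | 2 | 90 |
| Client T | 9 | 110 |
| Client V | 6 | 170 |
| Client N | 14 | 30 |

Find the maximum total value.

2510

Highest revenue per Mbps first: Client N 14 > Client T 9 > Client V 6 > Client D 2.
Give Client N 30 to hit its cap of 30 — 320 left.
Give Client T 110 to hit its cap of 110 — 210 left.
Client V takes 170 to reach its cap of 170 — 40 left.
Only 40 left; Client D takes them to reach 40.
Total = 2×40 + 9×110 + 6×170 + 14×30 = 2510.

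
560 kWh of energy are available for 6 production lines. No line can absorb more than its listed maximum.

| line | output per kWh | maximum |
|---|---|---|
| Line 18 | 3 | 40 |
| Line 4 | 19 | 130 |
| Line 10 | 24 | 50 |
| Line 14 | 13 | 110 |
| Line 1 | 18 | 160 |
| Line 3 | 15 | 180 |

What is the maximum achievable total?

Order the production lines by output per kWh: Line 10 24 > Line 4 19 > Line 1 18 > Line 3 15 > Line 14 13 > Line 18 3.
Line 10: +50 to 50 (cap) ; 510 left.
Give Line 4 130 to hit its cap of 130 ; 380 left.
Give Line 1 160 to hit its cap of 160 ; 220 left.
Give Line 3 180 to hit its cap of 180 ; 40 left.
Line 14: +40 (room for 110) → 40. Pool exhausted.
Total = 19×130 + 24×50 + 13×40 + 18×160 + 15×180 = 9770.

9770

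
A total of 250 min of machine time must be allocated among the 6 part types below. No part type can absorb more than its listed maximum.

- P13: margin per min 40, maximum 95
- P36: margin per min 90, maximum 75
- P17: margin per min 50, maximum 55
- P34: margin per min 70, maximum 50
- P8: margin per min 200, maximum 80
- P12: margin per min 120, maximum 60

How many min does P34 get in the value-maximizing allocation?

35

Order the part types by margin per min: P8 200 > P12 120 > P36 90 > P34 70 > P17 50 > P13 40.
Give P8 80 to hit its cap of 80 → 170 left.
Give P12 60 to hit its cap of 60 → 110 left.
P36: +75 to 75 (cap) → 35 left.
P34: +35 (room for 50) → 35. Pool exhausted.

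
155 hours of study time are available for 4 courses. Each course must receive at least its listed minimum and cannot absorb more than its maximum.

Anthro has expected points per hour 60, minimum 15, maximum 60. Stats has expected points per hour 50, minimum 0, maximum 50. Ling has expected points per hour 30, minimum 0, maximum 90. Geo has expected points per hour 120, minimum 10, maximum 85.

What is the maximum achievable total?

Meeting every minimum uses 15+0+0+10 = 25 hours, leaving 130.
Highest expected points per hour first: Geo 120 > Anthro 60 > Stats 50 > Ling 30.
Give Geo 75 more to hit its cap of 85 — 55 left.
Anthro takes 45 more to reach its cap of 60 — 10 left.
Stats: +10 (room for 50) → 10. Pool exhausted.
Total = 60×60 + 50×10 + 120×85 = 14300.

14300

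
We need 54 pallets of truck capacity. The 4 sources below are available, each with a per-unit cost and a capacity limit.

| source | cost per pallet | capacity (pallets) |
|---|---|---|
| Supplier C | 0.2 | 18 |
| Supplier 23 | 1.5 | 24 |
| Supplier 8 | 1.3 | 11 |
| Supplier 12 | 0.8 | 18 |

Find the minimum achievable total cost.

Cheapest first:
Take 18 from Supplier C at 0.2 → need 36 more.
Supplier 12 (0.8): use full 18 → 18 pallets to go.
Supplier 8 at 1.3: take all 11 pallets → 7 still needed.
Supplier 23 at 1.5: take 7 of its 24 → requirement met.
Cost = 18×0.2 + 18×0.8 + 11×1.3 + 7×1.5 = 42.8.

42.8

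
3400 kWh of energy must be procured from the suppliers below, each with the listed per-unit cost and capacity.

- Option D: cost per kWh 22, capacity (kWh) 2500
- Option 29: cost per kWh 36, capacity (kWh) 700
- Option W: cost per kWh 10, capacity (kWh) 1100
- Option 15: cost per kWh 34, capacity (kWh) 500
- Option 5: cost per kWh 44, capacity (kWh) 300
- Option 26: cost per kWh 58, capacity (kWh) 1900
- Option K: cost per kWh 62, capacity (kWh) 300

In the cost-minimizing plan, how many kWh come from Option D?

2300

Use suppliers in increasing cost order.
Option W at 10: take all 1100 kWh → 2300 still needed.
Option D at 22: take 2300 of its 2500 → requirement met.
Option 15, Option 29, Option 5, Option 26, Option K: unused.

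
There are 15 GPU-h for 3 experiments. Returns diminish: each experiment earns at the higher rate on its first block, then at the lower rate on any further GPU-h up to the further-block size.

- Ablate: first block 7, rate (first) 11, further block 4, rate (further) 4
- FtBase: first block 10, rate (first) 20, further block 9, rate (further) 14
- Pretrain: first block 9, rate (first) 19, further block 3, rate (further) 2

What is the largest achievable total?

295

Order all 6 blocks by rate: FtBase/tier1 20 > Pretrain/tier1 19 > FtBase/tier2 14 > Ablate/tier1 11 > Ablate/tier2 4 > Pretrain/tier2 2.
Fill FtBase tier1 block (10 at 20) → 5 left.
Pretrain tier1 at 19: only 5 left, fill 5.
Total = 20×10 + 19×5 = 295.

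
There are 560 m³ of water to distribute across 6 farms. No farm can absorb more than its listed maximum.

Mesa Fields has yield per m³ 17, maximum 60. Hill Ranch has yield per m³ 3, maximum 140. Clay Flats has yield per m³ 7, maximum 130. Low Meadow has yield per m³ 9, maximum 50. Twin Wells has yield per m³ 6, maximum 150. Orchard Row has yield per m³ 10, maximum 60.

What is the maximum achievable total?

4210

Rank by yield per m³: Mesa Fields 17 > Orchard Row 10 > Low Meadow 9 > Clay Flats 7 > Twin Wells 6 > Hill Ranch 3.
Mesa Fields: +60 to 60 (cap) — 500 left.
Give Orchard Row 60 to hit its cap of 60 — 440 left.
Low Meadow takes 50 to reach its cap of 50 — 390 left.
Give Clay Flats 130 to hit its cap of 130 — 260 left.
Twin Wells: +150 to 150 (cap) — 110 left.
Hill Ranch: +110 (room for 140) → 110. Pool exhausted.
Total = 17×60 + 3×110 + 7×130 + 9×50 + 6×150 + 10×60 = 4210.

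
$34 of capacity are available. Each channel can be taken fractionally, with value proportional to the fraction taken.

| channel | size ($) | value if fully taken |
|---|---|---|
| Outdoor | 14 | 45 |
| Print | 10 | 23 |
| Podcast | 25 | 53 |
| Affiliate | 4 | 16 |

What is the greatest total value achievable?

Sort by value density: Affiliate 16/4≈4, Outdoor 45/14≈3.21, Print 23/10≈2.3, Podcast 53/25≈2.12.
All 4 $ of Affiliate fit (value 16) — 30 remain.
Take all of Outdoor (14 $, value 45) — 16 $ left.
All 10 $ of Print fit (value 23) — 6 remain.
Only 6 $ remain; take 6/25 of Podcast for value 53×6/25 = 12.72.
Total value = 96.72.

96.72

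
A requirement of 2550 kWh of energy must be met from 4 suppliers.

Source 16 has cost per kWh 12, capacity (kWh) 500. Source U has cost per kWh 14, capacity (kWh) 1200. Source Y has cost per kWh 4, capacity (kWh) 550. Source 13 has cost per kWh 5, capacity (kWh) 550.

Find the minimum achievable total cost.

24250

Fill from the cheapest supplier first.
Source Y at 4: take all 550 kWh ; 2000 still needed.
Source 13 (5): use full 550 ; 1450 kWh to go.
Source 16 (12): use full 500 ; 950 kWh to go.
Source U (14): take the remaining 950 ; done.
Cost = 550×4 + 550×5 + 500×12 + 950×14 = 24250.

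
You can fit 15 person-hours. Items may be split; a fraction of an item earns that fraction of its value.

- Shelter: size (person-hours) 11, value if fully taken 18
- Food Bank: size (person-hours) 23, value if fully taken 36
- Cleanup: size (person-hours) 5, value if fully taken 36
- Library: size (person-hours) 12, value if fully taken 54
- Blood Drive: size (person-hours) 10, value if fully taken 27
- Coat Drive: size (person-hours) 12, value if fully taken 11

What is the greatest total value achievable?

Best value per unit of size first: Cleanup 36/5≈7.2, Library 54/12≈4.5, Blood Drive 27/10≈2.7, Shelter 18/11≈1.64, Food Bank 36/23≈1.57, Coat Drive 11/12≈0.917.
Take all of Cleanup (5 person-hours, value 36) ; 10 person-hours left.
Fill the last 10 person-hours with part of Library: 10/12 of it earns 45.
Total value = 81.

81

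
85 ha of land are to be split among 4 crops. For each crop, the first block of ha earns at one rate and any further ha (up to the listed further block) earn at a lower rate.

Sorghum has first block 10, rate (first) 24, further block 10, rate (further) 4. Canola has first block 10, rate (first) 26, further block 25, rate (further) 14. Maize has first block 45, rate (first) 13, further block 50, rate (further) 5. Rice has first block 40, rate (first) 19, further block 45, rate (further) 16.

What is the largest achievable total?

Treat each block as its own option and order by rate: Canola/tier1 26 > Sorghum/tier1 24 > Rice/tier1 19 > Rice/tier2 16 > Canola/tier2 14 > Maize/tier1 13 > Maize/tier2 5 > Sorghum/tier2 4.
Canola/tier1 (26): +10 ; 75 left.
Fill Sorghum tier1 block (10 at 24) ; 65 left.
Fill Rice tier1 block (40 at 19) ; 25 left.
25 remain; put them into Rice tier2 at 16.
Total = 26×10 + 24×10 + 19×40 + 16×25 = 1660.

1660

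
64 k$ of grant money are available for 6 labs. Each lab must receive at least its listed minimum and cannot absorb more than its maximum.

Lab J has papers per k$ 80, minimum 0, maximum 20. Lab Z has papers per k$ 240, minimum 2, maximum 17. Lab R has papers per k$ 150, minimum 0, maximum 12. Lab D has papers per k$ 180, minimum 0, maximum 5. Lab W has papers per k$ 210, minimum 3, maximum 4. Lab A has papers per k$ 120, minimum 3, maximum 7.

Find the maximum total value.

9980

Meeting every minimum uses 0+2+0+0+3+3 = 8 k$, leaving 56.
Highest papers per k$ first: Lab Z 240 > Lab W 210 > Lab D 180 > Lab R 150 > Lab A 120 > Lab J 80.
Give Lab Z 15 more to hit its cap of 17 ; 41 left.
Give Lab W 1 more to hit its cap of 4 ; 40 left.
Lab D: +5 to 5 (cap) ; 35 left.
Lab R takes 12 more to reach its cap of 12 ; 23 left.
Give Lab A 4 more to hit its cap of 7 ; 19 left.
Lab J: +19 (room for 20) → 19. Pool exhausted.
Total = 80×19 + 240×17 + 150×12 + 180×5 + 210×4 + 120×7 = 9980.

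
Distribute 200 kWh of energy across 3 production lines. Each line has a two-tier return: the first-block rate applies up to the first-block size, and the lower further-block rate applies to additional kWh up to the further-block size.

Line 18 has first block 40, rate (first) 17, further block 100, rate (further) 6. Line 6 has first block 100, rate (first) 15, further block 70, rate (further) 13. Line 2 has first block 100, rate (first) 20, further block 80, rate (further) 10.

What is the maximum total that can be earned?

Order all 6 blocks by rate: Line 2/tier1 20 > Line 18/tier1 17 > Line 6/tier1 15 > Line 6/tier2 13 > Line 2/tier2 10 > Line 18/tier2 6.
Line 2 tier1 at 20: fill all 100 ; 100 left.
Line 18/tier1 (17): +40 ; 60 left.
60 remain; put them into Line 6 tier1 at 15.
Total = 20×100 + 17×40 + 15×60 = 3580.

3580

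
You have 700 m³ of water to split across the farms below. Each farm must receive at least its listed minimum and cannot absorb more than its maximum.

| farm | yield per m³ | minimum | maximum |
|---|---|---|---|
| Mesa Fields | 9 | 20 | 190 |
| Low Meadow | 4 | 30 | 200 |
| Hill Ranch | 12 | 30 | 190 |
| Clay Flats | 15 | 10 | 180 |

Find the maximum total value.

7250

Meeting every minimum uses 20+30+30+10 = 90 m³, leaving 610.
Highest yield per m³ first: Clay Flats 15 > Hill Ranch 12 > Mesa Fields 9 > Low Meadow 4.
Give Clay Flats 170 more to hit its cap of 180 — 440 left.
Hill Ranch: +160 to 190 (cap) — 280 left.
Give Mesa Fields 170 more to hit its cap of 190 — 110 left.
Low Meadow has room for 170 more but only 110 remain, so it gets 140.
Total = 9×190 + 4×140 + 12×190 + 15×180 = 7250.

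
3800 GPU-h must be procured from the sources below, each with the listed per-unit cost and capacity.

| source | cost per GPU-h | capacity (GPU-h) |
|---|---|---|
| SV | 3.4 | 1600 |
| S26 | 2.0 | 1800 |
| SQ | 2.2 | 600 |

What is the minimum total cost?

9680

Cheapest first:
S26 at 2.0: take all 1800 GPU-h ; 2000 still needed.
Take 600 from SQ at 2.2 ; need 1400 more.
SV at 3.4: take 1400 of its 1600 ; requirement met.
Cost = 1800×2.0 + 600×2.2 + 1400×3.4 = 9680.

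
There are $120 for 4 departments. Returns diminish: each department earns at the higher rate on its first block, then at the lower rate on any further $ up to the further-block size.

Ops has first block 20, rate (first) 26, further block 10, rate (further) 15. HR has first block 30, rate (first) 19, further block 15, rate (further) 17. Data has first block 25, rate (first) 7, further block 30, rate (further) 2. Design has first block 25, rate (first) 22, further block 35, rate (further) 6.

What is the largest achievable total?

2185

Order all 8 blocks by rate: Ops/tier1 26 > Design/tier1 22 > HR/tier1 19 > HR/tier2 17 > Ops/tier2 15 > Data/tier1 7 > Design/tier2 6 > Data/tier2 2.
Fill Ops tier1 block (20 at 26) → 100 left.
Design tier1 at 22: fill all 25 → 75 left.
HR tier1 at 19: fill all 30 → 45 left.
HR/tier2 (17): +15 → 30 left.
Ops tier2 at 15: fill all 10 → 20 left.
Data/tier1: +20 of 25 at 7; pool empty.
Total = 26×20 + 22×25 + 19×30 + 17×15 + 15×10 + 7×20 = 2185.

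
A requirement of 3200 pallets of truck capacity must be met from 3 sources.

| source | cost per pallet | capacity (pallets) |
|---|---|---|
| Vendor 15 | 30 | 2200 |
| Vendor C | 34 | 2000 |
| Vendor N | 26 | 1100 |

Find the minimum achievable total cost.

Cheapest first:
Vendor N (26): use full 1100 — 2100 pallets to go.
Vendor 15 at 30: take 2100 of its 2200 — requirement met.
Vendor C: unused.
Cost = 1100×26 + 2100×30 = 91600.

91600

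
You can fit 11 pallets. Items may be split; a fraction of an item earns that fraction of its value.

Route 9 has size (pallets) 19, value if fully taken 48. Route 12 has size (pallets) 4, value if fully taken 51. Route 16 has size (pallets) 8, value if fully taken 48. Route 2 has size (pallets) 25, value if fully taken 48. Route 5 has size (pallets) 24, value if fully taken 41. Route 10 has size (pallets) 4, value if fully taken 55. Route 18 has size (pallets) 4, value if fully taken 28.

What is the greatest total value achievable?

Rank by value-to-size ratio: Route 10 55/4≈13.8, Route 12 51/4≈12.8, Route 18 28/4≈7, Route 16 48/8≈6, Route 9 48/19≈2.53, Route 2 48/25≈1.92, Route 5 41/24≈1.71.
Take all of Route 10 (4 pallets, value 55) — 7 pallets left.
Route 12: take in full, 4 pallets for value 51 — 3 left.
Fill the last 3 pallets with part of Route 18: 3/4 of it earns 21.
Total value = 127.

127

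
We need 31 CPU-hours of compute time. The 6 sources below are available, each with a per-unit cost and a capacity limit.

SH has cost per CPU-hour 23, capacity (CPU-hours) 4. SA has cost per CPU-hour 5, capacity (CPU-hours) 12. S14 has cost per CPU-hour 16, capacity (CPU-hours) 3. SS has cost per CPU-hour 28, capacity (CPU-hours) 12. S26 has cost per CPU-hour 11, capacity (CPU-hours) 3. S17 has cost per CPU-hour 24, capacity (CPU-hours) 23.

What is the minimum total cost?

Cheapest first:
Take 12 from SA at 5 — need 19 more.
S26 at 11: take all 3 CPU-hours — 16 still needed.
S14 at 16: take all 3 CPU-hours — 13 still needed.
Take 4 from SH at 23 — need 9 more.
Take 9 from S17 at 24 to finish.
SS: unused.
Cost = 12×5 + 3×11 + 3×16 + 4×23 + 9×24 = 449.

449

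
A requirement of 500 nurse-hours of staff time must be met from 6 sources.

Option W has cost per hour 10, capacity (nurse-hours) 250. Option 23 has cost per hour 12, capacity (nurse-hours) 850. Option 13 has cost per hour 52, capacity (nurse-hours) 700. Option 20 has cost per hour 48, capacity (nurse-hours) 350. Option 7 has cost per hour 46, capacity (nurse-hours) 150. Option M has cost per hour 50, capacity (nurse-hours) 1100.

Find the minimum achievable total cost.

Fill from the cheapest source first.
Option W at 10: take all 250 nurse-hours → 250 still needed.
Take 250 from Option 23 at 12 to finish.
Option 7, Option 20, Option M, Option 13: unused.
Cost = 250×10 + 250×12 = 5500.

5500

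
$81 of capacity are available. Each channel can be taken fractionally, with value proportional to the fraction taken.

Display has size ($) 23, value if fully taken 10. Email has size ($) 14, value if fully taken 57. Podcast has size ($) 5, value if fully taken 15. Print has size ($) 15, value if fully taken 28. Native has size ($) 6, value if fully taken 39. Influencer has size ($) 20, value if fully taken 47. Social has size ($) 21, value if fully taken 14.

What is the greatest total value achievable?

200

Best value per unit of size first: Native 39/6≈6.5, Email 57/14≈4.07, Podcast 15/5≈3, Influencer 47/20≈2.35, Print 28/15≈1.87, Social 14/21≈0.667, Display 10/23≈0.435.
Native: take in full, 6 $ for value 39 ; 75 left.
Email: take in full, 14 $ for value 57 ; 61 left.
Take all of Podcast (5 $, value 15) ; 56 $ left.
Influencer: take in full, 20 $ for value 47 ; 36 left.
All 15 $ of Print fit (value 28) ; 21 remain.
Social: take in full, 21 $ for value 14 ; 0 left.
Total value = 200.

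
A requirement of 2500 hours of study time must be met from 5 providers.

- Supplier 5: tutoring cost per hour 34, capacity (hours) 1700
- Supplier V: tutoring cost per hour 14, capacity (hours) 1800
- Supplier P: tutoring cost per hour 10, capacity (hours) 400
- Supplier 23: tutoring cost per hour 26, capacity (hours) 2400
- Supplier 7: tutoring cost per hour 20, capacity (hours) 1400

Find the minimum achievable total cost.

Fill from the cheapest provider first.
Take 400 from Supplier P at 10 — need 2100 more.
Take 1800 from Supplier V at 14 — need 300 more.
Supplier 7 (20): take the remaining 300 — done.
Supplier 23, Supplier 5: unused.
Cost = 400×10 + 1800×14 + 300×20 = 35200.

35200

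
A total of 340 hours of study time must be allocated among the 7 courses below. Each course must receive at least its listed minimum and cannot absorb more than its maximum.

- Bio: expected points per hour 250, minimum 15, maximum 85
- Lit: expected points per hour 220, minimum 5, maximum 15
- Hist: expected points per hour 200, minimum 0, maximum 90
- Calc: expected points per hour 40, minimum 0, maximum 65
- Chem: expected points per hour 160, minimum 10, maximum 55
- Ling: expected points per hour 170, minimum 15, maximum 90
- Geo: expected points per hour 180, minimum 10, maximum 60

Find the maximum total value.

68550

Meeting every minimum uses 15+5+0+0+10+15+10 = 55 hours, leaving 285.
Highest expected points per hour first: Bio 250 > Lit 220 > Hist 200 > Geo 180 > Ling 170 > Chem 160 > Calc 40.
Bio takes 70 more to reach its cap of 85 — 215 left.
Lit takes 10 more to reach its cap of 15 — 205 left.
Give Hist 90 more to hit its cap of 90 — 115 left.
Geo takes 50 more to reach its cap of 60 — 65 left.
Ling has room for 75 more but only 65 remain, so it gets 80.
Total = 250×85 + 220×15 + 200×90 + 160×10 + 170×80 + 180×60 = 68550.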